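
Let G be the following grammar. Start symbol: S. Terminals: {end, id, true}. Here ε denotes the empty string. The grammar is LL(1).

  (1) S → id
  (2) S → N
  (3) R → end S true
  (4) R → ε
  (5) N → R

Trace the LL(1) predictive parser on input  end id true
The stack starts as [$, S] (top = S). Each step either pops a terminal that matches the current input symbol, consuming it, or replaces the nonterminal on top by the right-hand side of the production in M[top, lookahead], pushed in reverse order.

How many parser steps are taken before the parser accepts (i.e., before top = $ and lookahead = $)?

     Stack         Input          Action
  1  $ S           end id true $  expand S → N
  2  $ N           end id true $  expand N → R
  3  $ R           end id true $  expand R → end S true
  4  $ true S end  end id true $  match end
  5  $ true S      id true $      expand S → id
  6  $ true id     id true $      match id
  7  $ true        true $         match true
Accept reached after 7 steps.

7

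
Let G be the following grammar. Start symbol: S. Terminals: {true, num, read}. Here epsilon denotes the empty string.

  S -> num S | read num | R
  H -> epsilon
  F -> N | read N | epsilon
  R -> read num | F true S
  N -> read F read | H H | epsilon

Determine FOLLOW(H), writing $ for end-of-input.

FIRST(H) = {epsilon}
FIRST(N) = {epsilon, read}  (via H H)
FIRST(F) = {epsilon, read}  (via N)
FIRST(R) = {read, true}  (via F true S)
FIRST(S) = {num, read, true}  (via R)
FOLLOW(S) includes $ since S is the start symbol.
FOLLOW(F): in R->F true S, F is followed by true S with FIRST {true}; in N->read F read, F is followed by read with FIRST {read}. Thus FOLLOW(F) = {read, true}.
FOLLOW(N): in F->N, the suffix after N is empty, so FOLLOW(N) ⊇ FOLLOW(F) = {read, true}; in F->read N, the suffix after N is empty, so FOLLOW(N) ⊇ FOLLOW(F) = {read, true}. Thus FOLLOW(N) = {read, true}.
FOLLOW(H): in N->H H (occurrence 1), H is followed by H with FIRST {epsilon}; in N->H H (occurrence 1), the suffix after H is nullable, so FOLLOW(H) ⊇ FOLLOW(N) = {read, true}; in N->H H (occurrence 2), the suffix after H is empty, so FOLLOW(H) ⊇ FOLLOW(N) = {read, true}. Thus FOLLOW(H) = {read, true}.
FOLLOW(S): in S->num S, the suffix after S is empty (adds nothing new); in R->F true S, the suffix after S is empty, so FOLLOW(S) ⊇ FOLLOW(R) = {$}. Thus FOLLOW(S) = {$}.
FOLLOW(R): in S->R, the suffix after R is empty, so FOLLOW(R) ⊇ FOLLOW(S) = {$}. Thus FOLLOW(R) = {$}.

{read, true}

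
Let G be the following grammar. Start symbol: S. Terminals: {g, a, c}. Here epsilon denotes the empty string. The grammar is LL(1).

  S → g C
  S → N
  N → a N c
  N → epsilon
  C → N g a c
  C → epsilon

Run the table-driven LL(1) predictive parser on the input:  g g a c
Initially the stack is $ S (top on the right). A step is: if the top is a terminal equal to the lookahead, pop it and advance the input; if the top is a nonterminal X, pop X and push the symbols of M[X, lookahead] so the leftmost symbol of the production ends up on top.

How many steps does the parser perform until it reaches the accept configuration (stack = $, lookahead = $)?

     Stack      Input      Action
  1  $ S        g g a c $  expand S → g C
  2  $ C g      g g a c $  match g
  3  $ C        g a c $    expand C → N g a c
  4  $ c a g N  g a c $    expand N → epsilon
  5  $ c a g    g a c $    match g
  6  $ c a      a c $      match a
  7  $ c        c $        match c
Accept reached after 7 steps.

7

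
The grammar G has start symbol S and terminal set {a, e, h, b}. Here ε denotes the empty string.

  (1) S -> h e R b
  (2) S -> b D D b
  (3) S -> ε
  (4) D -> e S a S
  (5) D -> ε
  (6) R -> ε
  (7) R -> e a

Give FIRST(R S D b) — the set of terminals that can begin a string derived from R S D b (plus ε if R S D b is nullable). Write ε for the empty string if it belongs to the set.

{b, e, h}

FIRST(S) = {ε, b, h}
FIRST(D) = {ε, e}
FIRST(R) = {ε, e}
FIRST(R S D b): take FIRST of each symbol in turn, carrying on past any symbol whose FIRST contains ε; result {b, e, h}.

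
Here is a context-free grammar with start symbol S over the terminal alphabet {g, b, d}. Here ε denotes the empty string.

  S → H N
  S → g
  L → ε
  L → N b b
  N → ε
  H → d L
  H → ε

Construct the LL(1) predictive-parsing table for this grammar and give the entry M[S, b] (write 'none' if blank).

FIRST(N): from N→ε we get {ε}. So FIRST(N) = {ε}.
FIRST(H): from H→d L we get {d}; from H→ε we get {ε}. So FIRST(H) = {ε, d}.
FIRST(S): from S→H N we get {ε, d}; from S→g we get {g}. So FIRST(S) = {ε, d, g}.
FIRST(L): from L→ε we get {ε}; from L→N b b we get {b}. So FIRST(L) = {ε, b}.
FOLLOW(S) includes $ since S is the start symbol.
FOLLOW(S): S appears on no right-hand side. Thus FOLLOW(S) = {$}.
For S → H N: FIRST(H N) = {ε, d}, so it goes in M[S, t] for t ∈ {d}; since ε ∈ FIRST, also for every t ∈ FOLLOW(S) = {$}.
For S → g: FIRST(g) = {g}, so it goes in M[S, t] for t ∈ {g}.
None of these place a production in M[S, b].

none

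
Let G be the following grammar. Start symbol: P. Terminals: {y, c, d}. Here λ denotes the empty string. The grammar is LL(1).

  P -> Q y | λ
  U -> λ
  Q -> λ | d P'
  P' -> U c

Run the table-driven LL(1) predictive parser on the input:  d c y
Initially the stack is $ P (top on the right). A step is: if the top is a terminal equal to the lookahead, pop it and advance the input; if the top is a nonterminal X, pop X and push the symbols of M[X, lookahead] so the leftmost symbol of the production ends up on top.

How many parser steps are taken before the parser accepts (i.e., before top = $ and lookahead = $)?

step 1: stack=$ P  input=d c y $  — expand P -> Q y
step 2: stack=$ y Q  input=d c y $  — expand Q -> d P'
step 3: stack=$ y P' d  input=d c y $  — match d
step 4: stack=$ y P'  input=c y $  — expand P' -> U c
step 5: stack=$ y c U  input=c y $  — expand U -> λ
step 6: stack=$ y c  input=c y $  — match c
step 7: stack=$ y  input=y $  — match y
Accept reached after 7 steps.

7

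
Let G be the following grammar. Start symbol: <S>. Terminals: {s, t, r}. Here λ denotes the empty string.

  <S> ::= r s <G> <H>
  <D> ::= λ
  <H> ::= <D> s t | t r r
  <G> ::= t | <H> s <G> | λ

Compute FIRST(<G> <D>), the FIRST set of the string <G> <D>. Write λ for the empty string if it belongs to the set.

{λ, s, t}

FIRST(<S>): from <S>::=r s <G> <H> we get {r}. So FIRST(<S>) = {r}.
FIRST(<D>): from <D>::=λ we get {λ}. So FIRST(<D>) = {λ}.
FIRST(<H>): from <H>::=<D> s t we get {s}; from <H>::=t r r we get {t}. So FIRST(<H>) = {s, t}.
FIRST(<G>): from <G>::=t we get {t}; from <G>::=<H> s <G> we get {s, t}; from <G>::=λ we get {λ}. So FIRST(<G>) = {λ, s, t}.
FIRST(<G> <D>): take FIRST of each symbol in turn, carrying on past any symbol whose FIRST contains λ; result {λ, s, t}.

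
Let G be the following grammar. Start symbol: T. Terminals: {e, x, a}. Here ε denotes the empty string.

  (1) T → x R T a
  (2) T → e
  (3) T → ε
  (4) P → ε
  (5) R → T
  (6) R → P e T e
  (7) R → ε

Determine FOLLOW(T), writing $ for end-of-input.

FIRST(T) = {ε, e, x}
FIRST(P) = {ε}
FIRST(R) = {ε, e, x}  (via T, P e T e)
FOLLOW(T) includes $ since T is the start symbol.
FOLLOW(P): in R→P e T e, P is followed by e T e with FIRST {e}. Thus FOLLOW(P) = {e}.
FOLLOW(R): in T→x R T a, R is followed by T a with FIRST {a, e, x}. Thus FOLLOW(R) = {a, e, x}.
FOLLOW(T): in T→x R T a, T is followed by a with FIRST {a}; in R→T, the suffix after T is empty, so FOLLOW(T) ⊇ FOLLOW(R) = {a, e, x}; in R→P e T e, T is followed by e with FIRST {e}. Thus FOLLOW(T) = {$, a, e, x}.

{$, a, e, x}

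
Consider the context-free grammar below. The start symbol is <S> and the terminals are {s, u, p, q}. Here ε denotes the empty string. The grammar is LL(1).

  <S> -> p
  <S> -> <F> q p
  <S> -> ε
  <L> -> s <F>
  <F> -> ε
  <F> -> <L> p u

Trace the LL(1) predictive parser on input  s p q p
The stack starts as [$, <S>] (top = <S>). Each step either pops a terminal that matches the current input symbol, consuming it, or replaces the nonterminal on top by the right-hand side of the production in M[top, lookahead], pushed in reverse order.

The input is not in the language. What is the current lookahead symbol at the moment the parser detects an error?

step 1: stack=$ <S>  input=s p q p $  — expand <S> -> <F> q p
step 2: stack=$ p q <F>  input=s p q p $  — expand <F> -> <L> p u
step 3: stack=$ p q u p <L>  input=s p q p $  — expand <L> -> s <F>
step 4: stack=$ p q u p <F> s  input=s p q p $  — match s
step 5: stack=$ p q u p <F>  input=p q p $  — expand <F> -> ε
step 6: stack=$ p q u p  input=p q p $  — match p
step 7: stack=$ p q u  input=q p $  — error: top is terminal u but lookahead is q

q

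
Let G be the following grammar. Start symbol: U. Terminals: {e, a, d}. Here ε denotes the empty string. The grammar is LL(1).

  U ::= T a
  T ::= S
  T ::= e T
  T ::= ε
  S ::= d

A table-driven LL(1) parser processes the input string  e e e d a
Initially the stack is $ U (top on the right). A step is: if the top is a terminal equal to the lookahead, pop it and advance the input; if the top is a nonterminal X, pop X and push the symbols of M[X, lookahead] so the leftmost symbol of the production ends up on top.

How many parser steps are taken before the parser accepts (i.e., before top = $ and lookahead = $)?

      Stack    Input        Action
   1  $ U      e e e d a $  expand U ::= T a
   2  $ a T    e e e d a $  expand T ::= e T
   3  $ a T e  e e e d a $  match e
   4  $ a T    e e d a $    expand T ::= e T
   5  $ a T e  e e d a $    match e
   6  $ a T    e d a $      expand T ::= e T
   7  $ a T e  e d a $      match e
   8  $ a T    d a $        expand T ::= S
   9  $ a S    d a $        expand S ::= d
  10  $ a d    d a $        match d
  11  $ a      a $          match a
Accept reached after 11 steps.

11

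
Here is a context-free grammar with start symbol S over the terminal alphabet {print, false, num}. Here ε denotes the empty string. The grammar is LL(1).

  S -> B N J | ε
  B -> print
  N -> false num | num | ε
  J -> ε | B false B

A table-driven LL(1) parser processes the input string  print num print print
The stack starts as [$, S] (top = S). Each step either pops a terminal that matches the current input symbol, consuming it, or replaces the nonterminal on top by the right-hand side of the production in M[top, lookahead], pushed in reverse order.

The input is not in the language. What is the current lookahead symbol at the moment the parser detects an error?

     Stack            Input                    Action
  1  $ S              print num print print $  expand S -> B N J
  2  $ J N B          print num print print $  expand B -> print
  3  $ J N print      print num print print $  match print
  4  $ J N            num print print $        expand N -> num
  5  $ J num          num print print $        match num
  6  $ J              print print $            expand J -> B false B
  7  $ B false B      print print $            expand B -> print
  8  $ B false print  print print $            match print
  9  $ B false        print $                  error: top is terminal false but lookahead is print

print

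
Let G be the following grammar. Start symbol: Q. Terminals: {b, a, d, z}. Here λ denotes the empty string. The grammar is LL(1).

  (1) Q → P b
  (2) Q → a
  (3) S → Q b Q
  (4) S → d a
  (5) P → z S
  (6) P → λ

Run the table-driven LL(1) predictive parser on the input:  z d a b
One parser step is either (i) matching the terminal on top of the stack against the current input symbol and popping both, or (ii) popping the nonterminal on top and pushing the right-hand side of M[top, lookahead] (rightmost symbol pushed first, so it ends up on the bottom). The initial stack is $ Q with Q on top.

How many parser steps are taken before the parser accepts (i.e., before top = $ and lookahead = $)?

7

step 1: stack=$ Q  input=z d a b $  — expand Q → P b
step 2: stack=$ b P  input=z d a b $  — expand P → z S
step 3: stack=$ b S z  input=z d a b $  — match z
step 4: stack=$ b S  input=d a b $  — expand S → d a
step 5: stack=$ b a d  input=d a b $  — match d
step 6: stack=$ b a  input=a b $  — match a
step 7: stack=$ b  input=b $  — match b
Accept reached after 7 steps.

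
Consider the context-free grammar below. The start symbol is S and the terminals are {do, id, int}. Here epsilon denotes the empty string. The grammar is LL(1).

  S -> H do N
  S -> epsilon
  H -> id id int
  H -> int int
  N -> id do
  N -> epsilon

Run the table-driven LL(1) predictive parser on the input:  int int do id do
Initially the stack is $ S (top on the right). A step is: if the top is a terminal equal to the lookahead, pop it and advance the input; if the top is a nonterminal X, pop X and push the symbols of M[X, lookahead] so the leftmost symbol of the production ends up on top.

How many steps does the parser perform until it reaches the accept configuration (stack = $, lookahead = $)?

     Stack           Input               Action
  1  $ S             int int do id do $  expand S -> H do N
  2  $ N do H        int int do id do $  expand H -> int int
  3  $ N do int int  int int do id do $  match int
  4  $ N do int      int do id do $      match int
  5  $ N do          do id do $          match do
  6  $ N             id do $             expand N -> id do
  7  $ do id         id do $             match id
  8  $ do            do $                match do
Accept reached after 8 steps.

8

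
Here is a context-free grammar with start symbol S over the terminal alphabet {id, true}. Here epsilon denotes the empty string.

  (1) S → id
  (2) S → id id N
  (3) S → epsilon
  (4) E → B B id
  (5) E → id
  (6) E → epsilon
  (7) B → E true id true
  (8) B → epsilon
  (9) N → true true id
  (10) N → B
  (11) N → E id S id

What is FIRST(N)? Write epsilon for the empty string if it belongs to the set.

FIRST(S): from S→id we get {id}; from S→id id N we get {id}; from S→epsilon we get {epsilon}. So FIRST(S) = {epsilon, id}.
FIRST(E): from E→B B id we get {id, true}; from E→id we get {id}; from E→epsilon we get {epsilon}. So FIRST(E) = {epsilon, id, true}.
FIRST(B): from B→E true id true we get {id, true}; from B→epsilon we get {epsilon}. So FIRST(B) = {epsilon, id, true}.
FIRST(N): from N→true true id we get {true}; from N→B we get {epsilon, id, true}; from N→E id S id we get {id, true}. So FIRST(N) = {epsilon, id, true}.

{epsilon, id, true}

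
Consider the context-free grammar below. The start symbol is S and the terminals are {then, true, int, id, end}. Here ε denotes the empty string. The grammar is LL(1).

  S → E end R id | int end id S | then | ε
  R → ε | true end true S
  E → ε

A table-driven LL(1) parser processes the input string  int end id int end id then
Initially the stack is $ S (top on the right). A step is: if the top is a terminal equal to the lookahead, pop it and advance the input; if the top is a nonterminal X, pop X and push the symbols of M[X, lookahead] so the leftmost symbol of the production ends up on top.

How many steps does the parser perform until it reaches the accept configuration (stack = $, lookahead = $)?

10

step 1: stack=$ S  input=int end id int end id then $  — expand S → int end id S
step 2: stack=$ S id end int  input=int end id int end id then $  — match int
step 3: stack=$ S id end  input=end id int end id then $  — match end
step 4: stack=$ S id  input=id int end id then $  — match id
step 5: stack=$ S  input=int end id then $  — expand S → int end id S
step 6: stack=$ S id end int  input=int end id then $  — match int
step 7: stack=$ S id end  input=end id then $  — match end
step 8: stack=$ S id  input=id then $  — match id
step 9: stack=$ S  input=then $  — expand S → then
step 10: stack=$ then  input=then $  — match then
Accept reached after 10 steps.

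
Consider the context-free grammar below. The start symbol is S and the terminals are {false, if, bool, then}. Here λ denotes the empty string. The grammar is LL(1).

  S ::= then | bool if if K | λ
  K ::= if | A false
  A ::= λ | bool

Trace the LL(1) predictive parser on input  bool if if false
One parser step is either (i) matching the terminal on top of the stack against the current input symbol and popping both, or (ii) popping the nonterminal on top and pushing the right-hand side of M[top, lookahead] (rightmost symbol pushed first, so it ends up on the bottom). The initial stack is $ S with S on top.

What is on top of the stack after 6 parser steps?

step 1: stack=$ S  input=bool if if false $  — expand S ::= bool if if K
step 2: stack=$ K if if bool  input=bool if if false $  — match bool
step 3: stack=$ K if if  input=if if false $  — match if
step 4: stack=$ K if  input=if false $  — match if
step 5: stack=$ K  input=false $  — expand K ::= A false
step 6: stack=$ false A  input=false $  — expand A ::= λ
Stack after step 6: $ false (top = false).

false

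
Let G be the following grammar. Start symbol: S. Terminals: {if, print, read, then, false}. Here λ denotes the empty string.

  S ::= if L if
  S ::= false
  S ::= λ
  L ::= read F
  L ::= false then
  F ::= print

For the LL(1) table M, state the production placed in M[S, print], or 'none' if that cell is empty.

FIRST(S) = {λ, false, if}
FIRST(L) = {false, read}
FIRST(F) = {print}
FOLLOW(S) includes $ since S is the start symbol.
FOLLOW(S): S appears on no right-hand side. Thus FOLLOW(S) = {$}.
For S ::= if L if: FIRST(if L if) = {if}, so it goes in M[S, t] for t ∈ {if}.
For S ::= false: FIRST(false) = {false}, so it goes in M[S, t] for t ∈ {false}.
For S ::= λ: FIRST(λ) = {λ}, so it goes in M[S, t] for t ∈ {}; since λ ∈ FIRST, also for every t ∈ FOLLOW(S) = {$}.
None of these place a production in M[S, print].

none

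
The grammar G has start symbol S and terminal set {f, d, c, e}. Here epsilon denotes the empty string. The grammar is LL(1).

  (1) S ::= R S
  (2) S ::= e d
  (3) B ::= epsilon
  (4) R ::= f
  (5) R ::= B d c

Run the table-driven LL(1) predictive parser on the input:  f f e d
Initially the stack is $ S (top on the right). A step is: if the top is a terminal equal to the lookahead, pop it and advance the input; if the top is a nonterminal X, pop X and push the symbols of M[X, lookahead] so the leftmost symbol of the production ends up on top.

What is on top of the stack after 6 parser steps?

step 1: stack=$ S  input=f f e d $  — expand S ::= R S
step 2: stack=$ S R  input=f f e d $  — expand R ::= f
step 3: stack=$ S f  input=f f e d $  — match f
step 4: stack=$ S  input=f e d $  — expand S ::= R S
step 5: stack=$ S R  input=f e d $  — expand R ::= f
step 6: stack=$ S f  input=f e d $  — match f
Stack after step 6: $ S (top = S).

S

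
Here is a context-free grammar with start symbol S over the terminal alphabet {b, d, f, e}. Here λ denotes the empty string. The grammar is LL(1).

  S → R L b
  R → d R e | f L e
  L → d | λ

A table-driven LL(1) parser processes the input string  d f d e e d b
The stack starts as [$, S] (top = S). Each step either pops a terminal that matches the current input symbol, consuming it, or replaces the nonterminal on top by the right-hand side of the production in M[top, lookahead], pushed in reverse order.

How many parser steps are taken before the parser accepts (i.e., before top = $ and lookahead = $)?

12

step 1: stack=$ S  input=d f d e e d b $  — expand S → R L b
step 2: stack=$ b L R  input=d f d e e d b $  — expand R → d R e
step 3: stack=$ b L e R d  input=d f d e e d b $  — match d
step 4: stack=$ b L e R  input=f d e e d b $  — expand R → f L e
step 5: stack=$ b L e e L f  input=f d e e d b $  — match f
step 6: stack=$ b L e e L  input=d e e d b $  — expand L → d
step 7: stack=$ b L e e d  input=d e e d b $  — match d
step 8: stack=$ b L e e  input=e e d b $  — match e
step 9: stack=$ b L e  input=e d b $  — match e
step 10: stack=$ b L  input=d b $  — expand L → d
step 11: stack=$ b d  input=d b $  — match d
step 12: stack=$ b  input=b $  — match b
Accept reached after 12 steps.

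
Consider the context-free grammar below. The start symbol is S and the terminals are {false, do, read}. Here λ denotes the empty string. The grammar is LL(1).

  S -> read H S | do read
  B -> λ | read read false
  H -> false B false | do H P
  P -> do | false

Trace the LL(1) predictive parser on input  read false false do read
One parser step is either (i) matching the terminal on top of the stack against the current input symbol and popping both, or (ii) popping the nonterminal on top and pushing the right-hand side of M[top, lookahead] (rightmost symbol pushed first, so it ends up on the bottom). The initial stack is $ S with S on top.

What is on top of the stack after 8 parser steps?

step 1: stack=$ S  input=read false false do read $  — expand S -> read H S
step 2: stack=$ S H read  input=read false false do read $  — match read
step 3: stack=$ S H  input=false false do read $  — expand H -> false B false
step 4: stack=$ S false B false  input=false false do read $  — match false
step 5: stack=$ S false B  input=false do read $  — expand B -> λ
step 6: stack=$ S false  input=false do read $  — match false
step 7: stack=$ S  input=do read $  — expand S -> do read
step 8: stack=$ read do  input=do read $  — match do
Stack after step 8: $ read (top = read).

read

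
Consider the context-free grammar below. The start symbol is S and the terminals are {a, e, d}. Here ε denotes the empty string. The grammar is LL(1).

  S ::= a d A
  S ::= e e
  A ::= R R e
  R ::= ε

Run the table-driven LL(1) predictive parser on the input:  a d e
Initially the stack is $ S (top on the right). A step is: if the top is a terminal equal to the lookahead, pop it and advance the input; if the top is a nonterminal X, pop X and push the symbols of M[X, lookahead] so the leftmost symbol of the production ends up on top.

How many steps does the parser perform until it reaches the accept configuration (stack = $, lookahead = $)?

step 1: stack=$ S  input=a d e $  — expand S ::= a d A
step 2: stack=$ A d a  input=a d e $  — match a
step 3: stack=$ A d  input=d e $  — match d
step 4: stack=$ A  input=e $  — expand A ::= R R e
step 5: stack=$ e R R  input=e $  — expand R ::= ε
step 6: stack=$ e R  input=e $  — expand R ::= ε
step 7: stack=$ e  input=e $  — match e
Accept reached after 7 steps.

7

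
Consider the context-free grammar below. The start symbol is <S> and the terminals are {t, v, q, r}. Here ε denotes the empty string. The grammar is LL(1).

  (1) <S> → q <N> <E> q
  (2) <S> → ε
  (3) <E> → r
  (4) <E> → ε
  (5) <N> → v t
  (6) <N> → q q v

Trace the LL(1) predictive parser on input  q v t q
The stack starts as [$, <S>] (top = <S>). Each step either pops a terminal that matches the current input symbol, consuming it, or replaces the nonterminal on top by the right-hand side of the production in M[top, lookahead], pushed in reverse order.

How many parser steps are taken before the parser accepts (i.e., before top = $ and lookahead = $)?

step 1: stack=$ <S>  input=q v t q $  — expand <S> → q <N> <E> q
step 2: stack=$ q <E> <N> q  input=q v t q $  — match q
step 3: stack=$ q <E> <N>  input=v t q $  — expand <N> → v t
step 4: stack=$ q <E> t v  input=v t q $  — match v
step 5: stack=$ q <E> t  input=t q $  — match t
step 6: stack=$ q <E>  input=q $  — expand <E> → ε
step 7: stack=$ q  input=q $  — match q
Accept reached after 7 steps.

7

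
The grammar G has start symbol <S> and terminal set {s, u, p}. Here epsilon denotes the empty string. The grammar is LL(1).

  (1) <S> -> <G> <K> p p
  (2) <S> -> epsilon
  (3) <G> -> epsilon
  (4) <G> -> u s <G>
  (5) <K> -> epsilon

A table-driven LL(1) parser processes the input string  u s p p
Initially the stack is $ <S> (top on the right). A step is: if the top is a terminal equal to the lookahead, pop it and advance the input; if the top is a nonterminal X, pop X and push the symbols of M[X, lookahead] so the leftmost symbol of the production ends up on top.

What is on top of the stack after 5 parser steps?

<K>

     Stack              Input      Action
  1  $ <S>              u s p p $  expand <S> -> <G> <K> p p
  2  $ p p <K> <G>      u s p p $  expand <G> -> u s <G>
  3  $ p p <K> <G> s u  u s p p $  match u
  4  $ p p <K> <G> s    s p p $    match s
  5  $ p p <K> <G>      p p $      expand <G> -> epsilon
Stack after step 5: $ p p <K> (top = <K>).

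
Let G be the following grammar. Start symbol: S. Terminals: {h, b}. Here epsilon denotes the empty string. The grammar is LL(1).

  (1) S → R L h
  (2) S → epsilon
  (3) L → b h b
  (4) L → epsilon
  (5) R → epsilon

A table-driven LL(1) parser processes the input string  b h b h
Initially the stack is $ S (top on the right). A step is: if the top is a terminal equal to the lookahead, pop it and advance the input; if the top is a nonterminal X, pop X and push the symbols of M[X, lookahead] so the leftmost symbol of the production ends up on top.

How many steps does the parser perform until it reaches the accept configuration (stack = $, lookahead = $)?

7

     Stack      Input      Action
  1  $ S        b h b h $  expand S → R L h
  2  $ h L R    b h b h $  expand R → epsilon
  3  $ h L      b h b h $  expand L → b h b
  4  $ h b h b  b h b h $  match b
  5  $ h b h    h b h $    match h
  6  $ h b      b h $      match b
  7  $ h        h $        match h
Accept reached after 7 steps.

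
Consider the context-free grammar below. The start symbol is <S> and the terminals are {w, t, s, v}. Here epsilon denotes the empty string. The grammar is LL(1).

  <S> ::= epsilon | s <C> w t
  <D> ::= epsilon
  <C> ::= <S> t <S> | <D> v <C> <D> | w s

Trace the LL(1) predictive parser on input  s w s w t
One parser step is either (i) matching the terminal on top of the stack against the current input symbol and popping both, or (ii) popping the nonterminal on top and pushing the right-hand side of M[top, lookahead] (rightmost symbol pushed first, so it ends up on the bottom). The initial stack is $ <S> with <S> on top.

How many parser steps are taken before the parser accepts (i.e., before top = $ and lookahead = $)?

     Stack        Input        Action
  1  $ <S>        s w s w t $  expand <S> ::= s <C> w t
  2  $ t w <C> s  s w s w t $  match s
  3  $ t w <C>    w s w t $    expand <C> ::= w s
  4  $ t w s w    w s w t $    match w
  5  $ t w s      s w t $      match s
  6  $ t w        w t $        match w
  7  $ t          t $          match t
Accept reached after 7 steps.

7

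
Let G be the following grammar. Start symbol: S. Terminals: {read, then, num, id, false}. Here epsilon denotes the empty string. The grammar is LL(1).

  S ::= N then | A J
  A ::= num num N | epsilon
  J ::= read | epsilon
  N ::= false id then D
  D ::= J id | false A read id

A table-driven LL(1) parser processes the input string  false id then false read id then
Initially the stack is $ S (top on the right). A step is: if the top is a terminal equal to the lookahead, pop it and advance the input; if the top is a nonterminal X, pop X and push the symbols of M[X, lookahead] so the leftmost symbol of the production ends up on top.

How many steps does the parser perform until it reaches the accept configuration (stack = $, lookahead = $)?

step 1: stack=$ S  input=false id then false read id then $  — expand S ::= N then
step 2: stack=$ then N  input=false id then false read id then $  — expand N ::= false id then D
step 3: stack=$ then D then id false  input=false id then false read id then $  — match false
step 4: stack=$ then D then id  input=id then false read id then $  — match id
step 5: stack=$ then D then  input=then false read id then $  — match then
step 6: stack=$ then D  input=false read id then $  — expand D ::= false A read id
step 7: stack=$ then id read A false  input=false read id then $  — match false
step 8: stack=$ then id read A  input=read id then $  — expand A ::= epsilon
step 9: stack=$ then id read  input=read id then $  — match read
step 10: stack=$ then id  input=id then $  — match id
step 11: stack=$ then  input=then $  — match then
Accept reached after 11 steps.

11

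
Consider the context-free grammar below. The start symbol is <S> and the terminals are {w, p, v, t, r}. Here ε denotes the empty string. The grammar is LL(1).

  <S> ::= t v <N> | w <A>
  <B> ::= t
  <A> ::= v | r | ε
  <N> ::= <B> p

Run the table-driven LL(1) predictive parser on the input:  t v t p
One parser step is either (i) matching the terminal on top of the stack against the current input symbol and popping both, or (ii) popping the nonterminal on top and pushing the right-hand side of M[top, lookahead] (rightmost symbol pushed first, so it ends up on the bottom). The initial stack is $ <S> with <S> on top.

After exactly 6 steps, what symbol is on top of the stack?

p

step 1: stack=$ <S>  input=t v t p $  — expand <S> ::= t v <N>
step 2: stack=$ <N> v t  input=t v t p $  — match t
step 3: stack=$ <N> v  input=v t p $  — match v
step 4: stack=$ <N>  input=t p $  — expand <N> ::= <B> p
step 5: stack=$ p <B>  input=t p $  — expand <B> ::= t
step 6: stack=$ p t  input=t p $  — match t
Stack after step 6: $ p (top = p).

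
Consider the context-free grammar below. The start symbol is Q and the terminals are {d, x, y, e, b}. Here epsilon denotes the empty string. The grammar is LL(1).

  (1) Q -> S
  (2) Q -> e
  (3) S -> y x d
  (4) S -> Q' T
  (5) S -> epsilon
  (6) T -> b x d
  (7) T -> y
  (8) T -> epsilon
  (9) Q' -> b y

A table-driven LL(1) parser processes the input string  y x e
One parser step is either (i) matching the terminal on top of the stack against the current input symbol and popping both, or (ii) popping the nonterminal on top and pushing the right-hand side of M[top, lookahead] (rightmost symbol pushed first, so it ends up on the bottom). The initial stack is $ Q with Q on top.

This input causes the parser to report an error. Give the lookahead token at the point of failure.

e

     Stack    Input    Action
  1  $ Q      y x e $  expand Q -> S
  2  $ S      y x e $  expand S -> y x d
  3  $ d x y  y x e $  match y
  4  $ d x    x e $    match x
  5  $ d      e $      error: top is terminal d but lookahead is e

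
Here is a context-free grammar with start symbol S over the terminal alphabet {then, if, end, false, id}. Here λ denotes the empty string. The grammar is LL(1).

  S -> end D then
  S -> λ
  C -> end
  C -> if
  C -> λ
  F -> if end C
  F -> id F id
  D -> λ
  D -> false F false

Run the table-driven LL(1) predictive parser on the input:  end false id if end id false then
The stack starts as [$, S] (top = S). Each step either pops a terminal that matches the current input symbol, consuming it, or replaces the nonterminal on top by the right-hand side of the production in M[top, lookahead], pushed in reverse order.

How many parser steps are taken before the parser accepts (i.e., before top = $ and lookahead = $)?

13

step 1: stack=$ S  input=end false id if end id false then $  — expand S -> end D then
step 2: stack=$ then D end  input=end false id if end id false then $  — match end
step 3: stack=$ then D  input=false id if end id false then $  — expand D -> false F false
step 4: stack=$ then false F false  input=false id if end id false then $  — match false
step 5: stack=$ then false F  input=id if end id false then $  — expand F -> id F id
step 6: stack=$ then false id F id  input=id if end id false then $  — match id
step 7: stack=$ then false id F  input=if end id false then $  — expand F -> if end C
step 8: stack=$ then false id C end if  input=if end id false then $  — match if
step 9: stack=$ then false id C end  input=end id false then $  — match end
step 10: stack=$ then false id C  input=id false then $  — expand C -> λ
step 11: stack=$ then false id  input=id false then $  — match id
step 12: stack=$ then false  input=false then $  — match false
step 13: stack=$ then  input=then $  — match then
Accept reached after 13 steps.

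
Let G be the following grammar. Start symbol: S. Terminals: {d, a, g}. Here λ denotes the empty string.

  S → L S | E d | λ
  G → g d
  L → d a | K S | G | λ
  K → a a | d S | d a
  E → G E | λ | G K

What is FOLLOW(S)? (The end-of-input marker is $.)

FIRST(G): from G→g d we get {g}. So FIRST(G) = {g}.
FIRST(K): from K→a a we get {a}; from K→d S we get {d}; from K→d a we get {d}. So FIRST(K) = {a, d}.
FIRST(L): from L→d a we get {d}; from L→K S we get {a, d}; from L→G we get {g}; from L→λ we get {λ}. So FIRST(L) = {λ, a, d, g}.
FIRST(E): from E→G E we get {g}; from E→λ we get {λ}; from E→G K we get {g}. So FIRST(E) = {λ, g}.
FIRST(S): from S→L S we get {λ, a, d, g}; from S→E d we get {d, g}; from S→λ we get {λ}. So FIRST(S) = {λ, a, d, g}.
FOLLOW(S) includes $ since S is the start symbol.
FOLLOW(E): in S→E d, E is followed by d with FIRST {d}; in E→G E, the suffix after E is empty (adds nothing new). Thus FOLLOW(E) = {d}.
FOLLOW(S): in S→L S, the suffix after S is empty (adds nothing new); in L→K S, the suffix after S is empty, so FOLLOW(S) ⊇ FOLLOW(L) = {$, a, d, g}; in K→d S, the suffix after S is empty, so FOLLOW(S) ⊇ FOLLOW(K) = {$, a, d, g}. Thus FOLLOW(S) = {$, a, d, g}.
FOLLOW(L): in S→L S, L is followed by S with FIRST {λ, a, d, g}; in S→L S, the suffix after L is nullable, so FOLLOW(L) ⊇ FOLLOW(S) = {$, a, d, g}. Thus FOLLOW(L) = {$, a, d, g}.
FOLLOW(G): in L→G, the suffix after G is empty, so FOLLOW(G) ⊇ FOLLOW(L) = {$, a, d, g}; in E→G E, G is followed by E with FIRST {λ, g}; in E→G E, the suffix after G is nullable, so FOLLOW(G) ⊇ FOLLOW(E) = {d}; in E→G K, G is followed by K with FIRST {a, d}. Thus FOLLOW(G) = {$, a, d, g}.
FOLLOW(K): in L→K S, K is followed by S with FIRST {λ, a, d, g}; in L→K S, the suffix after K is nullable, so FOLLOW(K) ⊇ FOLLOW(L) = {$, a, d, g}; in E→G K, the suffix after K is empty, so FOLLOW(K) ⊇ FOLLOW(E) = {d}. Thus FOLLOW(K) = {$, a, d, g}.

{$, a, d, g}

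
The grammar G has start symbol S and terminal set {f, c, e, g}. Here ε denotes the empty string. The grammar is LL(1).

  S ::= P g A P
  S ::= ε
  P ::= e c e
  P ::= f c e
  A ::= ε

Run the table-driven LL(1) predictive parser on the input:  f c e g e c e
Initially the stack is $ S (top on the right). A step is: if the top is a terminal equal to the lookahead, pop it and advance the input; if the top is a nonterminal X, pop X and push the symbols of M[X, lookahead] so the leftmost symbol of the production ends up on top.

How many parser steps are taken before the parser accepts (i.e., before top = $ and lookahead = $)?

      Stack          Input            Action
   1  $ S            f c e g e c e $  expand S ::= P g A P
   2  $ P A g P      f c e g e c e $  expand P ::= f c e
   3  $ P A g e c f  f c e g e c e $  match f
   4  $ P A g e c    c e g e c e $    match c
   5  $ P A g e      e g e c e $      match e
   6  $ P A g        g e c e $        match g
   7  $ P A          e c e $          expand A ::= ε
   8  $ P            e c e $          expand P ::= e c e
   9  $ e c e        e c e $          match e
  10  $ e c          c e $            match c
  11  $ e            e $              match e
Accept reached after 11 steps.

11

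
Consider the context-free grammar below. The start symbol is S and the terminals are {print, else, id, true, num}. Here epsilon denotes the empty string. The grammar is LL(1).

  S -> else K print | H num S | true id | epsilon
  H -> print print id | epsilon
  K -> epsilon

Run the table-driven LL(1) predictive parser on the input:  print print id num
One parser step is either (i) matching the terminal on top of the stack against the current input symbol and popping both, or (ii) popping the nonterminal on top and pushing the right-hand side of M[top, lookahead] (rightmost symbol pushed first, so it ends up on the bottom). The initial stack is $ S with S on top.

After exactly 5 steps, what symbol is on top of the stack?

num

     Stack                   Input                 Action
  1  $ S                     print print id num $  expand S -> H num S
  2  $ S num H               print print id num $  expand H -> print print id
  3  $ S num id print print  print print id num $  match print
  4  $ S num id print        print id num $        match print
  5  $ S num id              id num $              match id
Stack after step 5: $ S num (top = num).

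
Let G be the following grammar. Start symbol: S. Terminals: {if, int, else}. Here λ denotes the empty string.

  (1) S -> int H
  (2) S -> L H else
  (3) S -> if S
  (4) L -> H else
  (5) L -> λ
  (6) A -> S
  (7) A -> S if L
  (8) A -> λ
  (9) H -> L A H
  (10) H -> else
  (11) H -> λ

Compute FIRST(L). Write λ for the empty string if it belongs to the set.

{λ, else, if, int}

FIRST(S) = {else, if, int}  (via L H else)
FIRST(A) = {λ, else, if, int}  (via S, S if L)
FIRST(L) = {λ, else, if, int}  (via H else)
FIRST(H) = {λ, else, if, int}  (via L A H)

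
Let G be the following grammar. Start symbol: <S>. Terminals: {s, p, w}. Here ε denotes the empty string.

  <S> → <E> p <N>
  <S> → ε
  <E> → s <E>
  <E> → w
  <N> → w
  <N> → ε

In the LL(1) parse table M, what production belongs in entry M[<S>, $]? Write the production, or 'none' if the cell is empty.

FIRST(<E>): from <E>→s <E> we get {s}; from <E>→w we get {w}. So FIRST(<E>) = {s, w}.
FIRST(<N>): from <N>→w we get {w}; from <N>→ε we get {ε}. So FIRST(<N>) = {ε, w}.
FIRST(<S>): from <S>→<E> p <N> we get {s, w}; from <S>→ε we get {ε}. So FIRST(<S>) = {ε, s, w}.
FOLLOW(<S>) includes $ since <S> is the start symbol.
FOLLOW(<S>): <S> appears on no right-hand side. Thus FOLLOW(<S>) = {$}.
For <S> → <E> p <N>: FIRST(<E> p <N>) = {s, w}, so it goes in M[<S>, t] for t ∈ {s, w}.
For <S> → ε: FIRST(ε) = {ε}, so it goes in M[<S>, t] for t ∈ {}; since ε ∈ FIRST, also for every t ∈ FOLLOW(<S>) = {$}.

<S> → ε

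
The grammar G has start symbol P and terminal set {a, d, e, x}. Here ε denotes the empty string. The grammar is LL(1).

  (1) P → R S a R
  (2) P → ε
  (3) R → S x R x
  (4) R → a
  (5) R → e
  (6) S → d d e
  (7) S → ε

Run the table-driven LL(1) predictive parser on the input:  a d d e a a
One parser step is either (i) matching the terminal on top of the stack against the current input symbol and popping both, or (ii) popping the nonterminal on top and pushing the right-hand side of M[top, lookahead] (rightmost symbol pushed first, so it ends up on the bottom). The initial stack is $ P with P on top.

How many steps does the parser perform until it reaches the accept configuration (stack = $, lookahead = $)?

10

step 1: stack=$ P  input=a d d e a a $  — expand P → R S a R
step 2: stack=$ R a S R  input=a d d e a a $  — expand R → a
step 3: stack=$ R a S a  input=a d d e a a $  — match a
step 4: stack=$ R a S  input=d d e a a $  — expand S → d d e
step 5: stack=$ R a e d d  input=d d e a a $  — match d
step 6: stack=$ R a e d  input=d e a a $  — match d
step 7: stack=$ R a e  input=e a a $  — match e
step 8: stack=$ R a  input=a a $  — match a
step 9: stack=$ R  input=a $  — expand R → a
step 10: stack=$ a  input=a $  — match a
Accept reached after 10 steps.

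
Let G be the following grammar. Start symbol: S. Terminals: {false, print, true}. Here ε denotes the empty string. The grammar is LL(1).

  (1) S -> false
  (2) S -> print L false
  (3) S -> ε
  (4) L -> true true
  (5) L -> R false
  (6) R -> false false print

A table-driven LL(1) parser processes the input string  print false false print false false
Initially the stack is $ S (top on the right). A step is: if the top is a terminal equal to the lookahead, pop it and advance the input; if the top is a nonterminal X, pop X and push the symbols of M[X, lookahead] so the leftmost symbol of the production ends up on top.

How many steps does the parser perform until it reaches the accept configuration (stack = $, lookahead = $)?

step 1: stack=$ S  input=print false false print false false $  — expand S -> print L false
step 2: stack=$ false L print  input=print false false print false false $  — match print
step 3: stack=$ false L  input=false false print false false $  — expand L -> R false
step 4: stack=$ false false R  input=false false print false false $  — expand R -> false false print
step 5: stack=$ false false print false false  input=false false print false false $  — match false
step 6: stack=$ false false print false  input=false print false false $  — match false
step 7: stack=$ false false print  input=print false false $  — match print
step 8: stack=$ false false  input=false false $  — match false
step 9: stack=$ false  input=false $  — match false
Accept reached after 9 steps.

9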